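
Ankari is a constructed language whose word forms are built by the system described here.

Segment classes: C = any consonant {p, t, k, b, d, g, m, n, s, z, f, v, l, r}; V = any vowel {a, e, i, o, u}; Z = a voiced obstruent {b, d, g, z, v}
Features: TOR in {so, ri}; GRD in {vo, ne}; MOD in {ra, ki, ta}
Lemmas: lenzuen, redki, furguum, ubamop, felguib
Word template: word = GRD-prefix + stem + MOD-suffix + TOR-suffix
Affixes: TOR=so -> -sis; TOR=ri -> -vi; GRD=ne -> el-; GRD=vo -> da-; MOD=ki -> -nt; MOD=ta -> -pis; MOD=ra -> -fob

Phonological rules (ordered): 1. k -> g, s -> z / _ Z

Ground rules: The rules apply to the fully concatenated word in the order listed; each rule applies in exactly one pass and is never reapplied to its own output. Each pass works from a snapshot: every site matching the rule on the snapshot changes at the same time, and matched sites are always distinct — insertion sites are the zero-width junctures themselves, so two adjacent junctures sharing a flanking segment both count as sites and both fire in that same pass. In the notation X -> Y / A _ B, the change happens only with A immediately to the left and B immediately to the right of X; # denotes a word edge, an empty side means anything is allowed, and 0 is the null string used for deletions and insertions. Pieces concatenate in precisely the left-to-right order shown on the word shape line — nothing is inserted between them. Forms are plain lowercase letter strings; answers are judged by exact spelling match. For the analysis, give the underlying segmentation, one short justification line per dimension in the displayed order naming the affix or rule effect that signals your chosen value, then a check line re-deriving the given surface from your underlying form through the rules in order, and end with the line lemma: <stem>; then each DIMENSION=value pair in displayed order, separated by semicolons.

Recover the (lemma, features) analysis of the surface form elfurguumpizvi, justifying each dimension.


underlying: el-furguum-pis-vi
TOR=ri - signalled by the affix -vi
GRD=ne - signalled by the affix el-
MOD=ta - signalled by the affix -pis
check: elfurguumpisvi -> elfurguumpizvi
lemma: furguum; TOR=ri; GRD=ne; MOD=ta


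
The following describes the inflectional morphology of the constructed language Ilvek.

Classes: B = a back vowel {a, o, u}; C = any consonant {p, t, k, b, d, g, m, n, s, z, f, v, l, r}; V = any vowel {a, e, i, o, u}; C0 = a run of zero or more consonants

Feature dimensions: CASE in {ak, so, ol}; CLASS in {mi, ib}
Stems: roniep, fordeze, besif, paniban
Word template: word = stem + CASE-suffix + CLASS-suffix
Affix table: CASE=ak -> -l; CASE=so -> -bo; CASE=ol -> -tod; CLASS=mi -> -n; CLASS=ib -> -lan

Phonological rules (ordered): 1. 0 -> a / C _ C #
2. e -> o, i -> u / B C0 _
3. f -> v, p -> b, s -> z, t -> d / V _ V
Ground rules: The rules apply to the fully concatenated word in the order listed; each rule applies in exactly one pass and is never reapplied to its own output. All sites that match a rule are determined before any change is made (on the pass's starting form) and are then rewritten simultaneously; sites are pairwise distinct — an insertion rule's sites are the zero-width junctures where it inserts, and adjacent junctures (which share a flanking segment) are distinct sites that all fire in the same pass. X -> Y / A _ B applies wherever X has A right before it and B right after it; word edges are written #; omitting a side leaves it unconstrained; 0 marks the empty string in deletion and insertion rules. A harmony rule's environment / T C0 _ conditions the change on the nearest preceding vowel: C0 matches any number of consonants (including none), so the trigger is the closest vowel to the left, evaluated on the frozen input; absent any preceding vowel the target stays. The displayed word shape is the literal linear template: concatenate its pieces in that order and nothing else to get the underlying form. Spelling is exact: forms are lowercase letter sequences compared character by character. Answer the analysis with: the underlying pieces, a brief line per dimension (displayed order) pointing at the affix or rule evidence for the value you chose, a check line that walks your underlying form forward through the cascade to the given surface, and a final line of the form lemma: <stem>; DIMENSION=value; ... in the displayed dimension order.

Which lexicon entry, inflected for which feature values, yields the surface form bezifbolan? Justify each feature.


underlying: besif-bo-lan
CASE=so - signalled by the affix -bo
CLASS=ib - signalled by the affix -lan
check: besifbolan -> besifbolan -> besifbolan -> bezifbolan
lemma: besif; CASE=so; CLASS=ib


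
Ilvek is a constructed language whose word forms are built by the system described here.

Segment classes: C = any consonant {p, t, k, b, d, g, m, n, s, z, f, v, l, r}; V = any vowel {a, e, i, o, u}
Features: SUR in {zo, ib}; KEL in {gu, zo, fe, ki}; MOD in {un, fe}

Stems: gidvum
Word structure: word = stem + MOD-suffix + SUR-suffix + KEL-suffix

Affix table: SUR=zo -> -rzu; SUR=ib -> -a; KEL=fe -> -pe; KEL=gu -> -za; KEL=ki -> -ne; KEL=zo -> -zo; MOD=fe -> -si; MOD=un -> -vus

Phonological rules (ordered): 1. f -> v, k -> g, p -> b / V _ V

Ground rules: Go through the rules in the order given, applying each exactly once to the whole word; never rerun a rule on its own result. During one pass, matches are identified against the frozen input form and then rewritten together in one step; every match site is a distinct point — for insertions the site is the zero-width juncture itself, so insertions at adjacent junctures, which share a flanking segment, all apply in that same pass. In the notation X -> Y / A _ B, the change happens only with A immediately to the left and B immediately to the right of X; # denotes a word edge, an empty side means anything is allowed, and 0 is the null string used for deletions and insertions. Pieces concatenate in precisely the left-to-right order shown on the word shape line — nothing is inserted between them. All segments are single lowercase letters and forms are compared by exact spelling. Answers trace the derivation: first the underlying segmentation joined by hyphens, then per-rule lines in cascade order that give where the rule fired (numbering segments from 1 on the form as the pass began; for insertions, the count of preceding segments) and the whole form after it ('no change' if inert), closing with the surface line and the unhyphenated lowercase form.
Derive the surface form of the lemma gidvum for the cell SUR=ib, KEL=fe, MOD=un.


underlying: gidvum-vus-a-pe
1. f -> v, k -> g, p -> b / V _ V: fires at position(s) 11: gidvumvusabe
surface: gidvumvusabe


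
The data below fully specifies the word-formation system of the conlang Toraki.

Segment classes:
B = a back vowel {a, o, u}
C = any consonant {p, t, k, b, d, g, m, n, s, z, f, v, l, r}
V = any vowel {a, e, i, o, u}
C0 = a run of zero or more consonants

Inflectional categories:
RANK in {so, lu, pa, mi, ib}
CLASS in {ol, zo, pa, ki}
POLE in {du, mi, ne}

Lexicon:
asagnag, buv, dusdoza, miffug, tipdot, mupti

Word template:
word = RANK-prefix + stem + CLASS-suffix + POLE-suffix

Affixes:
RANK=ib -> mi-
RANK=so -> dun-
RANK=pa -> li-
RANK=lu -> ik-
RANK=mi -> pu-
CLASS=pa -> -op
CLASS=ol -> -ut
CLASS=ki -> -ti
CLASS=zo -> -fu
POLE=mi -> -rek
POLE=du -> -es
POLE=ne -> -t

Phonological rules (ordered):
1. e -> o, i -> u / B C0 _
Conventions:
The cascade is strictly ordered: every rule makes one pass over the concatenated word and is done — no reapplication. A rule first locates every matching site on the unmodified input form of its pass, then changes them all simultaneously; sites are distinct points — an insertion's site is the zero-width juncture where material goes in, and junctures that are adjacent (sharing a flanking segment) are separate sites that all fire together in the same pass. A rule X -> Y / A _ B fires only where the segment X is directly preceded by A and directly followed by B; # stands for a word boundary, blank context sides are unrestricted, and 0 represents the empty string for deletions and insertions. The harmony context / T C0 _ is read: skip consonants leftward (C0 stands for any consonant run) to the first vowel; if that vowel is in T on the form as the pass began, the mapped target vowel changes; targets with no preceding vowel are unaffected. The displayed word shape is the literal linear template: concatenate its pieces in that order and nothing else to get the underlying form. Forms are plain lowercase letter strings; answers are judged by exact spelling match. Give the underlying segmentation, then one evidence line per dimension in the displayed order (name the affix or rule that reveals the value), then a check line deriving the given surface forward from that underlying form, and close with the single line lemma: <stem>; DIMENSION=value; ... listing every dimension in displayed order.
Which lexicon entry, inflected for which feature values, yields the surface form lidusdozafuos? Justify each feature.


underlying: li-dusdoza-fu-es
RANK=pa - signalled by the affix li-
CLASS=zo - signalled by the affix -fu
POLE=du - signalled by the affix -es
check: lidusdozafues -> lidusdozafuos
lemma: dusdoza; RANK=pa; CLASS=zo; POLE=du


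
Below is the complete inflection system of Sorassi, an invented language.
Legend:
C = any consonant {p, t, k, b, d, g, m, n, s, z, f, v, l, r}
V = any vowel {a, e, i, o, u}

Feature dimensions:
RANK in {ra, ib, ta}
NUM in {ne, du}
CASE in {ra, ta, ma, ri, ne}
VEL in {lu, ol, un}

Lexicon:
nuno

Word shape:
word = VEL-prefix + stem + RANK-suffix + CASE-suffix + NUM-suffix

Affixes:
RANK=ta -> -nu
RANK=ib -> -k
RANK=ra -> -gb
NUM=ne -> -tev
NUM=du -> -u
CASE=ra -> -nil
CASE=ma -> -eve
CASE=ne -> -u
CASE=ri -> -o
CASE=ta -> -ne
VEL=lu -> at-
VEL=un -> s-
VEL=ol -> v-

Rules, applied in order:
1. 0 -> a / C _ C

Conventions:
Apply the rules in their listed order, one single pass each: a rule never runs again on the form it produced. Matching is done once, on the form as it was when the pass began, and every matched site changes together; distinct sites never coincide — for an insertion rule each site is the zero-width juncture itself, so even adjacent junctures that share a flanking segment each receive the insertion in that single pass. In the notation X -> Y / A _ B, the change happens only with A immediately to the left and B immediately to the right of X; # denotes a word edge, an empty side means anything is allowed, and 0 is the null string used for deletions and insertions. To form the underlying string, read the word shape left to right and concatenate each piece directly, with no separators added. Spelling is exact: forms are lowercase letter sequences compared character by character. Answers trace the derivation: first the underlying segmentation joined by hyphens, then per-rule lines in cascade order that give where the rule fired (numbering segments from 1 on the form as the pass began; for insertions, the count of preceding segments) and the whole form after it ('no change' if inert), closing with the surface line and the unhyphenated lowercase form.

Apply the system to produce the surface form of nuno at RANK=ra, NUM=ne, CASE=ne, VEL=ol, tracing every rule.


underlying: v-nuno-gb-u-tev
1. 0 -> a / C _ C: inserts after position(s) 1, 6: vanunogabutev
surface: vanunogabutev


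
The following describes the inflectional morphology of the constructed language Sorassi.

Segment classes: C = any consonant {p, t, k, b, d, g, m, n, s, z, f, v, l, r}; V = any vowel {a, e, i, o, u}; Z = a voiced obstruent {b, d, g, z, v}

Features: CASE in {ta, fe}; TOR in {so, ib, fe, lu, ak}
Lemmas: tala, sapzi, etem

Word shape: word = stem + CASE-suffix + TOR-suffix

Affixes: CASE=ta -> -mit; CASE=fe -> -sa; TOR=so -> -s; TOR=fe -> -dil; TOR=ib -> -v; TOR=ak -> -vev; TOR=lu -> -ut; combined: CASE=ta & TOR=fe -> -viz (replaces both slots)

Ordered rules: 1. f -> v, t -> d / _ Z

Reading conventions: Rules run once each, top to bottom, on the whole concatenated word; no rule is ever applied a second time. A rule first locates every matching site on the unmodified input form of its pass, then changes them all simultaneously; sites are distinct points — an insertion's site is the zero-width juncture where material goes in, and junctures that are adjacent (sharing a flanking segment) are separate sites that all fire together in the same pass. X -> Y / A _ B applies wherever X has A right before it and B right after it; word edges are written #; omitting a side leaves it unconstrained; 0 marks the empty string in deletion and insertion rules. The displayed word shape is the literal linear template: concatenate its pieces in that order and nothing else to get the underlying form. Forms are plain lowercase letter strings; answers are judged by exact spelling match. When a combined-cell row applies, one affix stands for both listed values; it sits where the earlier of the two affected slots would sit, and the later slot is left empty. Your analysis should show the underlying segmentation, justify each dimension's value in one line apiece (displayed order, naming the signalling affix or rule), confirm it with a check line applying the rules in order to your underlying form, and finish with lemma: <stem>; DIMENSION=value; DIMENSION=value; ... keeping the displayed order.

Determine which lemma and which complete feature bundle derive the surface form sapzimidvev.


underlying: sapzi-mit-vev
CASE=ta - signalled by the affix -mit
TOR=ak - signalled by the affix -vev
check: sapzimitvev -> sapzimidvev
lemma: sapzi; CASE=ta; TOR=ak


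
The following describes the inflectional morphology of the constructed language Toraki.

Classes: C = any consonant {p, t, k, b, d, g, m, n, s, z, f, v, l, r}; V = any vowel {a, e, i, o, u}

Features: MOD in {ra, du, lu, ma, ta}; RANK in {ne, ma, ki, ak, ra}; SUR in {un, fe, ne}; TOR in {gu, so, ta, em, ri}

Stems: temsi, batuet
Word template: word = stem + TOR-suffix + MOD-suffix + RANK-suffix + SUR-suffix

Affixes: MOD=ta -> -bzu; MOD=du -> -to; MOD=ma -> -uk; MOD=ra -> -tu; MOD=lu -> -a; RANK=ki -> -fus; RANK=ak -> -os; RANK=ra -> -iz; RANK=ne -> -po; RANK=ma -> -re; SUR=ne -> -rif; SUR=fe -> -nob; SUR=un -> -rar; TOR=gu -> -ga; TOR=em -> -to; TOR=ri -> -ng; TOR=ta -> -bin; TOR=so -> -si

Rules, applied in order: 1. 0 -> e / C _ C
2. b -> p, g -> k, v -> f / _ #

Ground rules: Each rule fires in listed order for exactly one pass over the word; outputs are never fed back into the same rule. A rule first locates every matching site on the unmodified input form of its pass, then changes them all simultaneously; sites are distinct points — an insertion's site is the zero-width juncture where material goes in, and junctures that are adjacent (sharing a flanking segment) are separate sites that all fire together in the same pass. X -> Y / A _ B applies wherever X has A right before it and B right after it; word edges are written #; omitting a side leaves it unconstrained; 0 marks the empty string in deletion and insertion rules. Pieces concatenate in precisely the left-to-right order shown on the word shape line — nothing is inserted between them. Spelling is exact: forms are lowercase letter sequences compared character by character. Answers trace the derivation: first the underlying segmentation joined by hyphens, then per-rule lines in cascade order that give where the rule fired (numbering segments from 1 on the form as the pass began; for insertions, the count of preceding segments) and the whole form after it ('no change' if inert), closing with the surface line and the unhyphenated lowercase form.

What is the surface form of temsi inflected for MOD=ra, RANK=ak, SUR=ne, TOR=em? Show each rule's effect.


underlying: temsi-to-tu-os-rif
1. 0 -> e / C _ C: inserts after position(s) 3, 11: temesitotuoserif
2. b -> p, g -> k, v -> f / _ #: no change
surface: temesitotuoserif


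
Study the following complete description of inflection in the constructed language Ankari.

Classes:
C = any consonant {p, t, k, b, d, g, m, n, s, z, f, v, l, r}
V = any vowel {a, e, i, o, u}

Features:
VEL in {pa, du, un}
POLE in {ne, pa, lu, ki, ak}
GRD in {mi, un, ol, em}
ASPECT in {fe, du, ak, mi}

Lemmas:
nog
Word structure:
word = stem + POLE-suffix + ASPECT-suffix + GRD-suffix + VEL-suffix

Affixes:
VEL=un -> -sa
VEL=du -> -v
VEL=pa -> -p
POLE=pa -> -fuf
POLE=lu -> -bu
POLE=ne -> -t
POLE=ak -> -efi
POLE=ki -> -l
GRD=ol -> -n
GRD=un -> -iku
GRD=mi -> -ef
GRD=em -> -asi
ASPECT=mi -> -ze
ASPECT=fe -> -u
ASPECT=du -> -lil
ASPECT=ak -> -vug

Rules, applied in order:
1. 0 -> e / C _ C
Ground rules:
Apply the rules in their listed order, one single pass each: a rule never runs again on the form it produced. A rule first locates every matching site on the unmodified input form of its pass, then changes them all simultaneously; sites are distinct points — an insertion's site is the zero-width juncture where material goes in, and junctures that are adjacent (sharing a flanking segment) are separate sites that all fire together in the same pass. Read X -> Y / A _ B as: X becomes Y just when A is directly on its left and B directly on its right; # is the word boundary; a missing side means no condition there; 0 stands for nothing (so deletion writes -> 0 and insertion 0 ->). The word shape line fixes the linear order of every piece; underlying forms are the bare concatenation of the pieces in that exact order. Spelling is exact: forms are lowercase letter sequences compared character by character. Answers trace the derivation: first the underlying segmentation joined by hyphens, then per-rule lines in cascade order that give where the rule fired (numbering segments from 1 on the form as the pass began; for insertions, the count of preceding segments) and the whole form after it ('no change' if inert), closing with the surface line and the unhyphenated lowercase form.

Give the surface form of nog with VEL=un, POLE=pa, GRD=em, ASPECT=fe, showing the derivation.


underlying: nog-fuf-u-asi-sa
1. 0 -> e / C _ C: inserts after position(s) 3: nogefufuasisa
surface: nogefufuasisa


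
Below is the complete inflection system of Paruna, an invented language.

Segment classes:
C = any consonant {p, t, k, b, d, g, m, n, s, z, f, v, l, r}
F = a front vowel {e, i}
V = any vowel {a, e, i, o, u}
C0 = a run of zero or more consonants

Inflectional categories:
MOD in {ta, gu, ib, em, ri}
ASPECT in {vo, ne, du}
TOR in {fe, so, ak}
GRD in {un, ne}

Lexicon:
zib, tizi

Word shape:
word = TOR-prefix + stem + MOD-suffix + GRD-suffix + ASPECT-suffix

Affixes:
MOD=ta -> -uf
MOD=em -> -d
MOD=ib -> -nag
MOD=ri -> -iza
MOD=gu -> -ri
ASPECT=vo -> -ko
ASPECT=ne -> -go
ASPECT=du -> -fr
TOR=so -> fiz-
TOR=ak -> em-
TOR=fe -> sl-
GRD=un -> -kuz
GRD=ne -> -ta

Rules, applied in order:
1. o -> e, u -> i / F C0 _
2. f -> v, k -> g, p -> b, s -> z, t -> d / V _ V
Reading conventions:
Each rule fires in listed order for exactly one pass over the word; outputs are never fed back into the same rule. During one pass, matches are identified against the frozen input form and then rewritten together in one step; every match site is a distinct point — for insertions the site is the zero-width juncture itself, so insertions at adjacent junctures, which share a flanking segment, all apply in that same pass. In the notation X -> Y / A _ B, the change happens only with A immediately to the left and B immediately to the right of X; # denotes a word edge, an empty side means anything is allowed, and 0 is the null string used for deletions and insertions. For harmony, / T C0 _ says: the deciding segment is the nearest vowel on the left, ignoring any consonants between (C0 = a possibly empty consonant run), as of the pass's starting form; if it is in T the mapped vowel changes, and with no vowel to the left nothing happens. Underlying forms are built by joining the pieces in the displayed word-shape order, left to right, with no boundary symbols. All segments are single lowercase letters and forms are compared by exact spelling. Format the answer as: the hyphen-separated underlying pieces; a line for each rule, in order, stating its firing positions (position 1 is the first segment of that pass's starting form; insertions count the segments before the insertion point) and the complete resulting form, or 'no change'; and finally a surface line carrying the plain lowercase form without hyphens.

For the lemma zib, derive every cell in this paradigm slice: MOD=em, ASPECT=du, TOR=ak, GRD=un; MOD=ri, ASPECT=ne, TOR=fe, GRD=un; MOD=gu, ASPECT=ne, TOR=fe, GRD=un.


cell MOD=em, ASPECT=du, TOR=ak, GRD=un:
underlying: em-zib-d-kuz-fr
1. o -> e, u -> i / F C0 _: fires at position(s) 8: emzibdkizfr
2. f -> v, k -> g, p -> b, s -> z, t -> d / V _ V: no change
surface: emzibdkizfr

cell MOD=ri, ASPECT=ne, TOR=fe, GRD=un:
underlying: sl-zib-iza-kuz-go
1. o -> e, u -> i / F C0 _: no change
2. f -> v, k -> g, p -> b, s -> z, t -> d / V _ V: fires at position(s) 9: slzibizaguzgo
surface: slzibizaguzgo

cell MOD=gu, ASPECT=ne, TOR=fe, GRD=un:
underlying: sl-zib-ri-kuz-go
1. o -> e, u -> i / F C0 _: fires at position(s) 9: slzibrikizgo
2. f -> v, k -> g, p -> b, s -> z, t -> d / V _ V: fires at position(s) 8: slzibrigizgo
surface: slzibrigizgo


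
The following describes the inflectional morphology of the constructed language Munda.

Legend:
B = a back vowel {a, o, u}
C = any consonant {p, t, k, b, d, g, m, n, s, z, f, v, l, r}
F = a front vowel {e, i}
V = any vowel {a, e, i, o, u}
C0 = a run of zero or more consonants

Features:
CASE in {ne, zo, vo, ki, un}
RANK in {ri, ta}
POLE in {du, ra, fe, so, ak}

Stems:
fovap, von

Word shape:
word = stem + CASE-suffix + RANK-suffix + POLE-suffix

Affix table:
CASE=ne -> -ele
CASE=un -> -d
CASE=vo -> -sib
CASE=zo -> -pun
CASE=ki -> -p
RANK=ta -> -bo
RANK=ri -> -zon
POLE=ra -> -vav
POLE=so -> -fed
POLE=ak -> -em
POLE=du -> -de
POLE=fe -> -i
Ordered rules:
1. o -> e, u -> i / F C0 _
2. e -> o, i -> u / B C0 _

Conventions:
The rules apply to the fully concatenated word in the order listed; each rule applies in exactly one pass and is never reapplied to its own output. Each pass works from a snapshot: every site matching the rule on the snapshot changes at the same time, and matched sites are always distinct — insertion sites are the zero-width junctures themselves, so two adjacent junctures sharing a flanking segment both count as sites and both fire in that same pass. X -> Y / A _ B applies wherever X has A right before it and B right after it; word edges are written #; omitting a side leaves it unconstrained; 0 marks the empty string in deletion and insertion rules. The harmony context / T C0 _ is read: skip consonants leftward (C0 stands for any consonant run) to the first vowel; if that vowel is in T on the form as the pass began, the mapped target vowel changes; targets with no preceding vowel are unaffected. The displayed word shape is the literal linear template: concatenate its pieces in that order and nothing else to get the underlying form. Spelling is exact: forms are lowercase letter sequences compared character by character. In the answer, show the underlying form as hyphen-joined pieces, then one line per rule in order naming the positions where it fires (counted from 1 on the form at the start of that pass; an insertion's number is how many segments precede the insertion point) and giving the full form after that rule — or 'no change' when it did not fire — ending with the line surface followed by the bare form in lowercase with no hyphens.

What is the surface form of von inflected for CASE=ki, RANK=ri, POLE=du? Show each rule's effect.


underlying: von-p-zon-de
1. o -> e, u -> i / F C0 _: no change
2. e -> o, i -> u / B C0 _: fires at position(s) 9: vonpzondo
surface: vonpzondo


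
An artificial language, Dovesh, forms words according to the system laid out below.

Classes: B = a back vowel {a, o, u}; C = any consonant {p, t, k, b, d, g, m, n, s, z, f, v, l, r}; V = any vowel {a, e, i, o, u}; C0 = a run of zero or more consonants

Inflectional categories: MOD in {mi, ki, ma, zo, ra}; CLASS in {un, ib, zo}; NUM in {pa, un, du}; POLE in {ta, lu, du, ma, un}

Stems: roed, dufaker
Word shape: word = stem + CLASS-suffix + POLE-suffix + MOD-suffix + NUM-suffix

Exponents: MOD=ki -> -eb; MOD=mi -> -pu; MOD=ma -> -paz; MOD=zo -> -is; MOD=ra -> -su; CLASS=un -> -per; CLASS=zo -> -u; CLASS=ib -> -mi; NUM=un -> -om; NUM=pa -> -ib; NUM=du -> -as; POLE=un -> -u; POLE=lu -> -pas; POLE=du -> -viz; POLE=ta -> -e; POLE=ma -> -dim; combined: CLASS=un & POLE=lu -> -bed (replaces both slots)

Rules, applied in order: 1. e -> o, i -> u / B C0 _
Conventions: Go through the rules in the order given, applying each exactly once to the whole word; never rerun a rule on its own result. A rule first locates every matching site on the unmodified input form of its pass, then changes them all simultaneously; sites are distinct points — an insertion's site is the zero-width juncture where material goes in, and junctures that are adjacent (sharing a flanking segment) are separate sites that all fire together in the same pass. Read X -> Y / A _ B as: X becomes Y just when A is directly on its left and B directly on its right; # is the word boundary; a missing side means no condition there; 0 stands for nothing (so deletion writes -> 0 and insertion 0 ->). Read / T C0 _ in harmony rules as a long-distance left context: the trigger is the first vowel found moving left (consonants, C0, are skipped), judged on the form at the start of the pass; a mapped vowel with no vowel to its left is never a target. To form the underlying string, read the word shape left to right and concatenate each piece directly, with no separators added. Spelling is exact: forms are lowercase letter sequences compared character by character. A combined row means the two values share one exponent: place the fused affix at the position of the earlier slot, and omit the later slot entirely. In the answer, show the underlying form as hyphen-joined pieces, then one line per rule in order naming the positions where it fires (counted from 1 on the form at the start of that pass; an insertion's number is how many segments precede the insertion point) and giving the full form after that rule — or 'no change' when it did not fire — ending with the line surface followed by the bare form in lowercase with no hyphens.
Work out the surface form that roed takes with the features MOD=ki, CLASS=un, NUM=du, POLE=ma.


underlying: roed-per-dim-eb-as
1. e -> o, i -> u / B C0 _: fires at position(s) 3: roodperdimebas
surface: roodperdimebas


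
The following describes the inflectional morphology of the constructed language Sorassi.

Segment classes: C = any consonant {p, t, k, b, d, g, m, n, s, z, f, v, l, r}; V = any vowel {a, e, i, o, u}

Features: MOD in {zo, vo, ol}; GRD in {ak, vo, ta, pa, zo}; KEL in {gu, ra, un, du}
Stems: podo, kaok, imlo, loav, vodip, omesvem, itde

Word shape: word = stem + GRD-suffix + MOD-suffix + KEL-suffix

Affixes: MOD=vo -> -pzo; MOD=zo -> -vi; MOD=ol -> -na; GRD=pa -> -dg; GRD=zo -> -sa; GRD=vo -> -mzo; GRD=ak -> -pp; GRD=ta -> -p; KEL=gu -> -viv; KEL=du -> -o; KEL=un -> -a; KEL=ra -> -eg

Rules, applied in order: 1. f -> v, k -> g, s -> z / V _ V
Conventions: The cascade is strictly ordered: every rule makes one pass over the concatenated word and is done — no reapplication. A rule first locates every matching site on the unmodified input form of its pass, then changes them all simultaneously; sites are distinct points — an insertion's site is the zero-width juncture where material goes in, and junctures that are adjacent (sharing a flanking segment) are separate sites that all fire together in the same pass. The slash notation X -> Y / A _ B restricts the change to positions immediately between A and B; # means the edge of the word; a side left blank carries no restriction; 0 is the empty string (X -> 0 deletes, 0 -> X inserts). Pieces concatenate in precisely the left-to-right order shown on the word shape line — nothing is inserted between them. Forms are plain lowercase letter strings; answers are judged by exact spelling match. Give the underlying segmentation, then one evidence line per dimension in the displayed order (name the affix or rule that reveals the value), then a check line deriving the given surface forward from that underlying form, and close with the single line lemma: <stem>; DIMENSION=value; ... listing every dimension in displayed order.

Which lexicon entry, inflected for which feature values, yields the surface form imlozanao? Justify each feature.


underlying: imlo-sa-na-o
MOD=ol - signalled by the affix -na
GRD=zo - signalled by the affix -sa
KEL=du - signalled by the affix -o
check: imlosanao -> imlozanao
lemma: imlo; MOD=ol; GRD=zo; KEL=du


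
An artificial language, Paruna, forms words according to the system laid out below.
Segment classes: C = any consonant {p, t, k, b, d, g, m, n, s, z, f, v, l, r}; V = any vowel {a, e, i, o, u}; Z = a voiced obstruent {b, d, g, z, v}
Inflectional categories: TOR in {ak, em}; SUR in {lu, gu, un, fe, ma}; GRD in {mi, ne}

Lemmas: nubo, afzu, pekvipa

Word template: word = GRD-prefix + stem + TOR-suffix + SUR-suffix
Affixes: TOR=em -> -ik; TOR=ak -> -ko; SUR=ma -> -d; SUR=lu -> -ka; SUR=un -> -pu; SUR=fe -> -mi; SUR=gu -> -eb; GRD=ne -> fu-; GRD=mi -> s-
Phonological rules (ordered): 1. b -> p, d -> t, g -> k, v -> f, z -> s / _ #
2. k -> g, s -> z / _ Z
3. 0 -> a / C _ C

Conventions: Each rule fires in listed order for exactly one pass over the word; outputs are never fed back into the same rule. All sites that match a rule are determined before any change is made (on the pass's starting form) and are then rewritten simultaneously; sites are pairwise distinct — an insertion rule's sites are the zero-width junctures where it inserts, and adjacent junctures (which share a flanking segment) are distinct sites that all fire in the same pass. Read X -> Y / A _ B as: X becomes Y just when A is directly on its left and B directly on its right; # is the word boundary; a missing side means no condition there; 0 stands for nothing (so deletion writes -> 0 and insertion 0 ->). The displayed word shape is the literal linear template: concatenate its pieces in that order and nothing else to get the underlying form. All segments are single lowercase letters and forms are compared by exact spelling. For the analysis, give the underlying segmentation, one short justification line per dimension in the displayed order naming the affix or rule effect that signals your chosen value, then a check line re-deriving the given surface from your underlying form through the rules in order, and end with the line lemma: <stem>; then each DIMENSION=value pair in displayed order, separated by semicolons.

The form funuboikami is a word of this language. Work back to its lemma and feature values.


underlying: fu-nubo-ik-mi
TOR=em - signalled by the affix -ik
SUR=fe - signalled by the affix -mi
GRD=ne - signalled by the affix fu-
check: funuboikmi -> funuboikmi -> funuboikmi -> funuboikami
lemma: nubo; TOR=em; SUR=fe; GRD=ne


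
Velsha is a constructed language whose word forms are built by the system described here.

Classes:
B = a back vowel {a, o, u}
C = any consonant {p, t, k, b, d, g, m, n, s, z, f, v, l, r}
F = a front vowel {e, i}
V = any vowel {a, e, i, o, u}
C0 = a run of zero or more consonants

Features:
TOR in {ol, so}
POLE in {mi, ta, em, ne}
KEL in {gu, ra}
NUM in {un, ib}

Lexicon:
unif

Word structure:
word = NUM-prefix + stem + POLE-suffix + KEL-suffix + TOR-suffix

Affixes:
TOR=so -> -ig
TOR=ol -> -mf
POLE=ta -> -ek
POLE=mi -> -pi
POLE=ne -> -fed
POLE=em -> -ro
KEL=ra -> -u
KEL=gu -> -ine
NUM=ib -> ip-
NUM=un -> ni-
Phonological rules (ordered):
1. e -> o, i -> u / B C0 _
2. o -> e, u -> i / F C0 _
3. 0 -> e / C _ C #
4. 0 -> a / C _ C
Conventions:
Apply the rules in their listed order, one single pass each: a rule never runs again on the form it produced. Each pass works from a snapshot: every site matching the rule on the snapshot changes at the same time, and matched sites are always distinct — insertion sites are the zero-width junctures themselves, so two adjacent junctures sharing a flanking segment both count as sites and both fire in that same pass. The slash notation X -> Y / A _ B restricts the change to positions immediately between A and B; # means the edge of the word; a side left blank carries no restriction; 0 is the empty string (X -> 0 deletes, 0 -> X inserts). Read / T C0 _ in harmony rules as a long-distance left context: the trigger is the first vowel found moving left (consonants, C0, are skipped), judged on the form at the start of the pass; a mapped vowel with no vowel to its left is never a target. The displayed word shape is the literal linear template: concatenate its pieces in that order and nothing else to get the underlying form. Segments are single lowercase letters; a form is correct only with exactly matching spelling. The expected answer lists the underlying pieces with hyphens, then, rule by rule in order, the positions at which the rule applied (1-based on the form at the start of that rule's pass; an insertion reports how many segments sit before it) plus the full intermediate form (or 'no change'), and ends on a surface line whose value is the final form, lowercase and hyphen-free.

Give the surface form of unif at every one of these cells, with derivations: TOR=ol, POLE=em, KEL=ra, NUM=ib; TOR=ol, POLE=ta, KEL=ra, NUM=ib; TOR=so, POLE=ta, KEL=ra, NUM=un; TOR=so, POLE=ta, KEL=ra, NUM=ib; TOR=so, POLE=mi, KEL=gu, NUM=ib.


cell TOR=ol, POLE=em, KEL=ra, NUM=ib:
underlying: ip-unif-ro-u-mf
1. e -> o, i -> u / B C0 _: fires at position(s) 5: ipunufroumf
2. o -> e, u -> i / F C0 _: fires at position(s) 3: ipinufroumf
3. 0 -> e / C _ C #: inserts after position(s) 10: ipinufroumef
4. 0 -> a / C _ C: inserts after position(s) 6: ipinufaroumef
surface: ipinufaroumef

cell TOR=ol, POLE=ta, KEL=ra, NUM=ib:
underlying: ip-unif-ek-u-mf
1. e -> o, i -> u / B C0 _: fires at position(s) 5: ipunufekumf
2. o -> e, u -> i / F C0 _: fires at position(s) 3, 9: ipinufekimf
3. 0 -> e / C _ C #: inserts after position(s) 10: ipinufekimef
4. 0 -> a / C _ C: no change
surface: ipinufekimef

cell TOR=so, POLE=ta, KEL=ra, NUM=un:
underlying: ni-unif-ek-u-ig
1. e -> o, i -> u / B C0 _: fires at position(s) 5, 10: niunufekuug
2. o -> e, u -> i / F C0 _: fires at position(s) 3, 9: niinufekiug
3. 0 -> e / C _ C #: no change
4. 0 -> a / C _ C: no change
surface: niinufekiug

cell TOR=so, POLE=ta, KEL=ra, NUM=ib:
underlying: ip-unif-ek-u-ig
1. e -> o, i -> u / B C0 _: fires at position(s) 5, 10: ipunufekuug
2. o -> e, u -> i / F C0 _: fires at position(s) 3, 9: ipinufekiug
3. 0 -> e / C _ C #: no change
4. 0 -> a / C _ C: no change
surface: ipinufekiug

cell TOR=so, POLE=mi, KEL=gu, NUM=ib:
underlying: ip-unif-pi-ine-ig
1. e -> o, i -> u / B C0 _: fires at position(s) 5: ipunufpiineig
2. o -> e, u -> i / F C0 _: fires at position(s) 3: ipinufpiineig
3. 0 -> e / C _ C #: no change
4. 0 -> a / C _ C: inserts after position(s) 6: ipinufapiineig
surface: ipinufapiineig


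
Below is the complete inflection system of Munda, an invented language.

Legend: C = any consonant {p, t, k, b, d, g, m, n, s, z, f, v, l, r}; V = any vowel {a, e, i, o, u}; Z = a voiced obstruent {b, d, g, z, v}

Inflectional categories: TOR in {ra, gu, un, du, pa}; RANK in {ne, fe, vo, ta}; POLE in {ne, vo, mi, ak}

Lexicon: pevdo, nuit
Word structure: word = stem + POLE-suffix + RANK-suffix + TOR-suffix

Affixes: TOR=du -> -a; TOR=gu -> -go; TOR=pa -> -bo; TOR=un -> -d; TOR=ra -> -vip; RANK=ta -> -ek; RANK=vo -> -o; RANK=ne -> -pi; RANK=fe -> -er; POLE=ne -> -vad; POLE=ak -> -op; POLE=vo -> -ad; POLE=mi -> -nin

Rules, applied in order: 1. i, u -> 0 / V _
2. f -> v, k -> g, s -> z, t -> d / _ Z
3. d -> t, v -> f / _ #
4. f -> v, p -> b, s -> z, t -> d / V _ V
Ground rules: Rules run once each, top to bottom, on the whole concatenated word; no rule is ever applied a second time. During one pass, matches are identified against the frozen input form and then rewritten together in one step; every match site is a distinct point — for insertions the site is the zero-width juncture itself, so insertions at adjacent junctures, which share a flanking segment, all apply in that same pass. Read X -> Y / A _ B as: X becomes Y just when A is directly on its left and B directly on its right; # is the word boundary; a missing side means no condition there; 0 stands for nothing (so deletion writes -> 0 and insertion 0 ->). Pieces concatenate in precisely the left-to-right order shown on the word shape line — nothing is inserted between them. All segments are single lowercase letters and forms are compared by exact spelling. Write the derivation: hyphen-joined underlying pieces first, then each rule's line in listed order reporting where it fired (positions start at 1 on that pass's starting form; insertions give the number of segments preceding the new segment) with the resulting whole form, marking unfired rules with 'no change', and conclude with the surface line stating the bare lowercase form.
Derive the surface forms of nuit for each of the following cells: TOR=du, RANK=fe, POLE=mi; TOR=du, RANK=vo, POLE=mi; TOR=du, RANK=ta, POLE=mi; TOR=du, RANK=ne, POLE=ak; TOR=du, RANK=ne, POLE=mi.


cell TOR=du, RANK=fe, POLE=mi:
underlying: nuit-nin-er-a
1. i, u -> 0 / V _: fires at position(s) 3: nutninera
2. f -> v, k -> g, s -> z, t -> d / _ Z: no change
3. d -> t, v -> f / _ #: no change
4. f -> v, p -> b, s -> z, t -> d / V _ V: no change
surface: nutninera

cell TOR=du, RANK=vo, POLE=mi:
underlying: nuit-nin-o-a
1. i, u -> 0 / V _: fires at position(s) 3: nutninoa
2. f -> v, k -> g, s -> z, t -> d / _ Z: no change
3. d -> t, v -> f / _ #: no change
4. f -> v, p -> b, s -> z, t -> d / V _ V: no change
surface: nutninoa

cell TOR=du, RANK=ta, POLE=mi:
underlying: nuit-nin-ek-a
1. i, u -> 0 / V _: fires at position(s) 3: nutnineka
2. f -> v, k -> g, s -> z, t -> d / _ Z: no change
3. d -> t, v -> f / _ #: no change
4. f -> v, p -> b, s -> z, t -> d / V _ V: no change
surface: nutnineka

cell TOR=du, RANK=ne, POLE=ak:
underlying: nuit-op-pi-a
1. i, u -> 0 / V _: fires at position(s) 3: nutoppia
2. f -> v, k -> g, s -> z, t -> d / _ Z: no change
3. d -> t, v -> f / _ #: no change
4. f -> v, p -> b, s -> z, t -> d / V _ V: fires at position(s) 3: nudoppia
surface: nudoppia

cell TOR=du, RANK=ne, POLE=mi:
underlying: nuit-nin-pi-a
1. i, u -> 0 / V _: fires at position(s) 3: nutninpia
2. f -> v, k -> g, s -> z, t -> d / _ Z: no change
3. d -> t, v -> f / _ #: no change
4. f -> v, p -> b, s -> z, t -> d / V _ V: no change
surface: nutninpia


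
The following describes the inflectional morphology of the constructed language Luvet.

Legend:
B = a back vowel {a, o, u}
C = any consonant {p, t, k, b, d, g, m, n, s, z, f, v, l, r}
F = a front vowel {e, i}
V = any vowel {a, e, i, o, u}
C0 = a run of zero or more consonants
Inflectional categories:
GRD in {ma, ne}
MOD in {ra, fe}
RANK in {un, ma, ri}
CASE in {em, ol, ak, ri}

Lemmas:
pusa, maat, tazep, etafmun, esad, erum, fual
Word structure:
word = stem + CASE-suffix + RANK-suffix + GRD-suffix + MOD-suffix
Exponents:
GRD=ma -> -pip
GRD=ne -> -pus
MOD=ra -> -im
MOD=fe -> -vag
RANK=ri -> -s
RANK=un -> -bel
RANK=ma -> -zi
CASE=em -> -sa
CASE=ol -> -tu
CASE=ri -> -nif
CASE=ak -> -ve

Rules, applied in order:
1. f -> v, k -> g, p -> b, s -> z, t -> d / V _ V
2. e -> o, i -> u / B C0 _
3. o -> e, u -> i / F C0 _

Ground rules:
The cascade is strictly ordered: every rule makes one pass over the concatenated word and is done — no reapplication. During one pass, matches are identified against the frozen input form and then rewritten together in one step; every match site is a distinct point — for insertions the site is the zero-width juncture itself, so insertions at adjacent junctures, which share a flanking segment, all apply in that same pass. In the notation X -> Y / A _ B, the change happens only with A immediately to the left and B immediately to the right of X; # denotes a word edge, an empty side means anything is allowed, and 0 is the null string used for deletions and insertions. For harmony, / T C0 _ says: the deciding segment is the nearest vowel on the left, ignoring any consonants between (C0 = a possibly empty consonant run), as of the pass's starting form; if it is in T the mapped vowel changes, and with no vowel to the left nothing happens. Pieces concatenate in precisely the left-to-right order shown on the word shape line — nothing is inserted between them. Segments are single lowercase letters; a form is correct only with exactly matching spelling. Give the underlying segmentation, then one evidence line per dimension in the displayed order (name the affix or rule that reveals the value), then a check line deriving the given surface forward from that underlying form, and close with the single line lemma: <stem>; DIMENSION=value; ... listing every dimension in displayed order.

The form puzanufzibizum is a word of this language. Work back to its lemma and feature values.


underlying: pusa-nif-zi-pus-im
GRD=ne - signalled by the affix -pus
MOD=ra - signalled by the affix -im
RANK=ma - signalled by the affix -zi
CASE=ri - signalled by the affix -nif
check: pusanifzipusim -> puzanifzibuzim -> puzanufzibuzum -> puzanufzibizum
lemma: pusa; GRD=ne; MOD=ra; RANK=ma; CASE=ri
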